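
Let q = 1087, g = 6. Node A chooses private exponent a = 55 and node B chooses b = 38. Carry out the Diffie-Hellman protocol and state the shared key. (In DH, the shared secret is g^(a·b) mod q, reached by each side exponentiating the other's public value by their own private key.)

446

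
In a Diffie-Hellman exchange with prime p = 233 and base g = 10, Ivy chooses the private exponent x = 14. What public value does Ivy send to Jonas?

52

Public value = 10^14 mod 233.
10^1 ≡ 10 (mod 233)
10^2 = (10^1)^2 ≡ 10^2 = 100 ≡ 100 (mod 233)
10^4 = (10^2)^2 ≡ 100^2 = 10000 ≡ 214 (mod 233)
10^8 = (10^4)^2 ≡ 214^2 = 45796 ≡ 128 (mod 233)
10^14 = 10^8 · 10^4 · 10^2 ≡ 128 · 214 · 100 ≡ 52 (mod 233).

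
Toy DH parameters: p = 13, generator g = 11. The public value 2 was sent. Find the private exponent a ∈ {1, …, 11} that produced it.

7

Try successive powers of 11 modulo 13:
11^1 ≡ 11
11^2 ≡ 4
11^3 ≡ 5
11^4 ≡ 3
11^5 ≡ 7
11^6 ≡ 12
11^7 ≡ 2
Found: a = 7.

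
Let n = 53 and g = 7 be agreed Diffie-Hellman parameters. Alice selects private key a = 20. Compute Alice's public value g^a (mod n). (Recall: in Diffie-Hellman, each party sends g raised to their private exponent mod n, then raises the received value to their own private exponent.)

Public value = 7^20 (mod 53).
7^1 ≡ 7 (mod 53)
7^2 = (7^1)^2 ≡ 7^2 = 49 ≡ 49 (mod 53)
7^4 = (7^2)^2 ≡ 49^2 = 2401 ≡ 16 (mod 53)
7^8 = (7^4)^2 ≡ 16^2 = 256 ≡ 44 (mod 53)
7^16 = (7^8)^2 ≡ 44^2 = 1936 ≡ 28 (mod 53)
7^20 = 7^16 · 7^4 ≡ 28 · 16 ≡ 24 (mod 53).

24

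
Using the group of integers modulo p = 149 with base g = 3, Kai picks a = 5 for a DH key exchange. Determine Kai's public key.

94

Public value = 3^5 (mod 149).
3^1 ≡ 3 (mod 149)
3^2 = (3^1)^2 ≡ 3^2 = 9 ≡ 9 (mod 149)
3^4 = (3^2)^2 ≡ 9^2 = 81 ≡ 81 (mod 149)
3^5 = 3^4 · 3^1 ≡ 81 · 3 ≡ 94 (mod 149).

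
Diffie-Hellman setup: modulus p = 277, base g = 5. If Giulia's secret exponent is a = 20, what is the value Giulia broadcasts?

100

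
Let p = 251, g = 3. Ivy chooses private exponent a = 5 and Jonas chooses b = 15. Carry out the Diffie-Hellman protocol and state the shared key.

149

Ivy sends A = g^a mod p = 3^5 mod 251.
3^1 ≡ 3 (mod 251)
3^2 = (3^1)^2 ≡ 3^2 = 9 ≡ 9 (mod 251)
3^4 = (3^2)^2 ≡ 9^2 = 81 ≡ 81 (mod 251)
3^5 = 3^4 · 3^1 ≡ 81 · 3 ≡ 243 (mod 251).
So A = 243. Jonas then computes K = A^b mod p = 243^15 mod 251.
243^1 ≡ 243 (mod 251)
243^2 = (243^1)^2 ≡ 243^2 = 59049 ≡ 64 (mod 251)
243^4 = (243^2)^2 ≡ 64^2 = 4096 ≡ 80 (mod 251)
243^8 = (243^4)^2 ≡ 80^2 = 6400 ≡ 125 (mod 251)
243^15 = 243^8 · 243^4 · 243^2 · 243^1 ≡ 125 · 80 · 64 · 243 ≡ 149 (mod 251).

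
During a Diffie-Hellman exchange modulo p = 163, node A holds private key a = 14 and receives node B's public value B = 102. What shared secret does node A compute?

Shared key K = 102^14 mod 163.
102^1 ≡ 102 (mod 163)
102^2 = (102^1)^2 ≡ 102^2 = 10404 ≡ 135 (mod 163)
102^4 = (102^2)^2 ≡ 135^2 = 18225 ≡ 132 (mod 163)
102^8 = (102^4)^2 ≡ 132^2 = 17424 ≡ 146 (mod 163)
102^14 = 102^8 · 102^4 · 102^2 ≡ 146 · 132 · 135 ≡ 77 (mod 163).

77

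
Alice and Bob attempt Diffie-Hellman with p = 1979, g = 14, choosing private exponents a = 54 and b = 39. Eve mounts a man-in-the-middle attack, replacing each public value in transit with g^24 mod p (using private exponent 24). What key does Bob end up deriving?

Bob receives Eve's public value M = 14^24 mod 1979 instead of the honest one.
14^1 ≡ 14 (mod 1979)
14^2 = (14^1)^2 ≡ 14^2 = 196 ≡ 196 (mod 1979)
14^4 = (14^2)^2 ≡ 196^2 = 38416 ≡ 815 (mod 1979)
14^8 = (14^4)^2 ≡ 815^2 = 664225 ≡ 1260 (mod 1979)
14^16 = (14^8)^2 ≡ 1260^2 = 1587600 ≡ 442 (mod 1979)
14^24 = 14^16 · 14^8 ≡ 442 · 1260 ≡ 821 (mod 1979).
So M = 821. Bob computes K = M^39 mod 1979.
821^1 ≡ 821 (mod 1979)
821^2 = (821^1)^2 ≡ 821^2 = 674041 ≡ 1181 (mod 1979)
821^4 = (821^2)^2 ≡ 1181^2 = 1394761 ≡ 1545 (mod 1979)
821^8 = (821^4)^2 ≡ 1545^2 = 2387025 ≡ 351 (mod 1979)
821^16 = (821^8)^2 ≡ 351^2 = 123201 ≡ 503 (mod 1979)
821^32 = (821^16)^2 ≡ 503^2 = 253009 ≡ 1676 (mod 1979)
821^39 = 821^32 · 821^4 · 821^2 · 821^1 ≡ 1676 · 1545 · 1181 · 821 ≡ 179 (mod 1979).

179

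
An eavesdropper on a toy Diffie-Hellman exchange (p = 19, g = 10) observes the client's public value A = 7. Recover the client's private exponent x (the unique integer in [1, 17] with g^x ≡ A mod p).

12

Try successive powers of 10 modulo 19:
10^1 ≡ 10
10^2 ≡ 5
10^3 ≡ 12
10^4 ≡ 6
10^5 ≡ 3
10^6 ≡ 11
10^7 ≡ 15
10^8 ≡ 17
10^9 ≡ 18
10^10 ≡ 9
10^11 ≡ 14
10^12 ≡ 7
Found: x = 12.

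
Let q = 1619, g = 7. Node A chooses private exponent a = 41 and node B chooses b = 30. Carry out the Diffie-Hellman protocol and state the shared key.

Node B sends B = g^b mod q = 7^30 mod 1619.
7^1 ≡ 7 (mod 1619)
7^2 = (7^1)^2 ≡ 7^2 = 49 ≡ 49 (mod 1619)
7^4 = (7^2)^2 ≡ 49^2 = 2401 ≡ 782 (mod 1619)
7^8 = (7^4)^2 ≡ 782^2 = 611524 ≡ 1161 (mod 1619)
7^16 = (7^8)^2 ≡ 1161^2 = 1347921 ≡ 913 (mod 1619)
7^30 = 7^16 · 7^8 · 7^4 · 7^2 ≡ 913 · 1161 · 782 · 49 ≡ 326 (mod 1619).
So B = 326. Node A then computes K = B^a mod q = 326^41 mod 1619.
326^1 ≡ 326 (mod 1619)
326^2 = (326^1)^2 ≡ 326^2 = 106276 ≡ 1041 (mod 1619)
326^4 = (326^2)^2 ≡ 1041^2 = 1083681 ≡ 570 (mod 1619)
326^8 = (326^4)^2 ≡ 570^2 = 324900 ≡ 1100 (mod 1619)
326^16 = (326^8)^2 ≡ 1100^2 = 1210000 ≡ 607 (mod 1619)
326^32 = (326^16)^2 ≡ 607^2 = 368449 ≡ 936 (mod 1619)
326^41 = 326^32 · 326^8 · 326^1 ≡ 936 · 1100 · 326 ≡ 139 (mod 1619).

139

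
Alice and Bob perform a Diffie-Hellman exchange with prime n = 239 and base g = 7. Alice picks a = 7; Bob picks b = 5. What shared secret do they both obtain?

Bob sends B = g^b mod n = 7^5 mod 239.
7^1 ≡ 7 (mod 239)
7^2 = (7^1)^2 ≡ 7^2 = 49 ≡ 49 (mod 239)
7^4 = (7^2)^2 ≡ 49^2 = 2401 ≡ 11 (mod 239)
7^5 = 7^4 · 7^1 ≡ 11 · 7 ≡ 77 (mod 239).
So B = 77. Alice then computes K = B^a mod n = 77^7 mod 239.
77^1 ≡ 77 (mod 239)
77^2 = (77^1)^2 ≡ 77^2 = 5929 ≡ 193 (mod 239)
77^4 = (77^2)^2 ≡ 193^2 = 37249 ≡ 204 (mod 239)
77^7 = 77^4 · 77^2 · 77^1 ≡ 204 · 193 · 77 ≡ 168 (mod 239).

168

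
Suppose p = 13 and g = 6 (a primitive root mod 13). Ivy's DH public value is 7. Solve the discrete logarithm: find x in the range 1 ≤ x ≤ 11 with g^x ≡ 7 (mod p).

7

Try successive powers of 6 modulo 13:
6^1 ≡ 6
6^2 ≡ 10
6^3 ≡ 8
6^4 ≡ 9
6^5 ≡ 2
6^6 ≡ 12
6^7 ≡ 7
Found: x = 7.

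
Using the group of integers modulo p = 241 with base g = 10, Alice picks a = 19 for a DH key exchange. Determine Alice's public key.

Public value = 10^19 (mod 241).
10^1 ≡ 10 (mod 241)
10^2 = (10^1)^2 ≡ 10^2 = 100 ≡ 100 (mod 241)
10^4 = (10^2)^2 ≡ 100^2 = 10000 ≡ 119 (mod 241)
10^8 = (10^4)^2 ≡ 119^2 = 14161 ≡ 183 (mod 241)
10^16 = (10^8)^2 ≡ 183^2 = 33489 ≡ 231 (mod 241)
10^19 = 10^16 · 10^2 · 10^1 ≡ 231 · 100 · 10 ≡ 122 (mod 241).

122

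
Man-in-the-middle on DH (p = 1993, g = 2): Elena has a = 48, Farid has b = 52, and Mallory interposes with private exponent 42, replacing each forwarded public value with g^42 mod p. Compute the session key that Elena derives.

Elena receives Mallory's public value M = 2^42 mod 1993 instead of the honest one.
2^1 ≡ 2 (mod 1993)
2^2 = (2^1)^2 ≡ 2^2 = 4 ≡ 4 (mod 1993)
2^4 = (2^2)^2 ≡ 4^2 = 16 ≡ 16 (mod 1993)
2^8 = (2^4)^2 ≡ 16^2 = 256 ≡ 256 (mod 1993)
2^16 = (2^8)^2 ≡ 256^2 = 65536 ≡ 1760 (mod 1993)
2^32 = (2^16)^2 ≡ 1760^2 = 3097600 ≡ 478 (mod 1993)
2^42 = 2^32 · 2^8 · 2^2 ≡ 478 · 256 · 4 ≡ 1187 (mod 1993).
So M = 1187. Elena computes K = M^48 mod 1993.
1187^1 ≡ 1187 (mod 1993)
1187^2 = (1187^1)^2 ≡ 1187^2 = 1408969 ≡ 1911 (mod 1993)
1187^4 = (1187^2)^2 ≡ 1911^2 = 3651921 ≡ 745 (mod 1993)
1187^8 = (1187^4)^2 ≡ 745^2 = 555025 ≡ 971 (mod 1993)
1187^16 = (1187^8)^2 ≡ 971^2 = 942841 ≡ 152 (mod 1993)
1187^32 = (1187^16)^2 ≡ 152^2 = 23104 ≡ 1181 (mod 1993)
1187^48 = 1187^32 · 1187^16 ≡ 1181 · 152 ≡ 142 (mod 1993).

142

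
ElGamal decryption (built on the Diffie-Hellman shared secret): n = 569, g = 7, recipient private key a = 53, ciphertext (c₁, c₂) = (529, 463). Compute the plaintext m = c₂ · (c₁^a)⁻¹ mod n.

495

Shared mask s = c₁^a mod n = 529^53 mod 569.
529^1 ≡ 529 (mod 569)
529^2 = (529^1)^2 ≡ 529^2 = 279841 ≡ 462 (mod 569)
529^4 = (529^2)^2 ≡ 462^2 = 213444 ≡ 69 (mod 569)
529^8 = (529^4)^2 ≡ 69^2 = 4761 ≡ 209 (mod 569)
529^16 = (529^8)^2 ≡ 209^2 = 43681 ≡ 437 (mod 569)
529^32 = (529^16)^2 ≡ 437^2 = 190969 ≡ 354 (mod 569)
529^53 = 529^32 · 529^16 · 529^4 · 529^1 ≡ 354 · 437 · 69 · 529 ≡ 309 (mod 569).
So s = 309; s⁻¹ ≡ 151 (mod 569).
m = c₂ · s⁻¹ mod 569 = 463 · 151 mod 569 = 495.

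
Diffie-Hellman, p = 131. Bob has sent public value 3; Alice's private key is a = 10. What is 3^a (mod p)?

99

Shared key K = 3^10 mod 131.
3^1 ≡ 3 (mod 131)
3^2 = (3^1)^2 ≡ 3^2 = 9 ≡ 9 (mod 131)
3^4 = (3^2)^2 ≡ 9^2 = 81 ≡ 81 (mod 131)
3^8 = (3^4)^2 ≡ 81^2 = 6561 ≡ 11 (mod 131)
3^10 = 3^8 · 3^2 ≡ 11 · 9 ≡ 99 (mod 131).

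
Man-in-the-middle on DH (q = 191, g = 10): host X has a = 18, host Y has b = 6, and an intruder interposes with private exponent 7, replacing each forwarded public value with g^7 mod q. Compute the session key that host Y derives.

85

Host Y receives an intruder's public value M = 10^7 mod 191 instead of the honest one.
10^1 ≡ 10 (mod 191)
10^2 = (10^1)^2 ≡ 10^2 = 100 ≡ 100 (mod 191)
10^4 = (10^2)^2 ≡ 100^2 = 10000 ≡ 68 (mod 191)
10^7 = 10^4 · 10^2 · 10^1 ≡ 68 · 100 · 10 ≡ 4 (mod 191).
So M = 4. Host Y computes K = M^6 mod 191.
4^1 ≡ 4 (mod 191)
4^2 = (4^1)^2 ≡ 4^2 = 16 ≡ 16 (mod 191)
4^4 = (4^2)^2 ≡ 16^2 = 256 ≡ 65 (mod 191)
4^6 = 4^4 · 4^2 ≡ 65 · 16 ≡ 85 (mod 191).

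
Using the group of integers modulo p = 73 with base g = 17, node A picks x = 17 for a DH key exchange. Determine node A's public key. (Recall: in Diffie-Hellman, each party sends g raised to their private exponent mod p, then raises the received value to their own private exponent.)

Public value = 17^17 mod 73.
17^1 ≡ 17 (mod 73)
17^2 = (17^1)^2 ≡ 17^2 = 289 ≡ 70 (mod 73)
17^4 = (17^2)^2 ≡ 70^2 = 4900 ≡ 9 (mod 73)
17^8 = (17^4)^2 ≡ 9^2 = 81 ≡ 8 (mod 73)
17^16 = (17^8)^2 ≡ 8^2 = 64 ≡ 64 (mod 73)
17^17 = 17^16 · 17^1 ≡ 64 · 17 ≡ 66 (mod 73).

66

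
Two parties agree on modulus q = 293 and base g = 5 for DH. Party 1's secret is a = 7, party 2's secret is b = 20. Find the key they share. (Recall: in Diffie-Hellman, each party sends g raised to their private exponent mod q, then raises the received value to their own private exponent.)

Party 2 sends B = g^b mod q = 5^20 mod 293.
5^1 ≡ 5 (mod 293)
5^2 = (5^1)^2 ≡ 5^2 = 25 ≡ 25 (mod 293)
5^4 = (5^2)^2 ≡ 25^2 = 625 ≡ 39 (mod 293)
5^8 = (5^4)^2 ≡ 39^2 = 1521 ≡ 56 (mod 293)
5^16 = (5^8)^2 ≡ 56^2 = 3136 ≡ 206 (mod 293)
5^20 = 5^16 · 5^4 ≡ 206 · 39 ≡ 123 (mod 293).
So B = 123. Party 1 then computes K = B^a mod q = 123^7 mod 293.
123^1 ≡ 123 (mod 293)
123^2 = (123^1)^2 ≡ 123^2 = 15129 ≡ 186 (mod 293)
123^4 = (123^2)^2 ≡ 186^2 = 34596 ≡ 22 (mod 293)
123^7 = 123^4 · 123^2 · 123^1 ≡ 22 · 186 · 123 ≡ 235 (mod 293).

235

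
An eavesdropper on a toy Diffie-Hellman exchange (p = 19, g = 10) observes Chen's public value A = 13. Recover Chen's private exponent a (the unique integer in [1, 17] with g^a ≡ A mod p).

Try successive powers of 10 modulo 19:
10^1 ≡ 10
10^2 ≡ 5
10^3 ≡ 12
10^4 ≡ 6
10^5 ≡ 3
10^6 ≡ 11
10^7 ≡ 15
10^8 ≡ 17
10^9 ≡ 18
10^10 ≡ 9
10^11 ≡ 14
10^12 ≡ 7
10^13 ≡ 13
Found: a = 13.

13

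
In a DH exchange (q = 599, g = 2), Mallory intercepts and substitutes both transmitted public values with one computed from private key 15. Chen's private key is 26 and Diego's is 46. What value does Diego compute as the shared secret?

361

Diego receives Mallory's public value M = 2^15 mod 599 instead of the honest one.
2^1 ≡ 2 (mod 599)
2^2 = (2^1)^2 ≡ 2^2 = 4 ≡ 4 (mod 599)
2^4 = (2^2)^2 ≡ 4^2 = 16 ≡ 16 (mod 599)
2^8 = (2^4)^2 ≡ 16^2 = 256 ≡ 256 (mod 599)
2^15 = 2^8 · 2^4 · 2^2 · 2^1 ≡ 256 · 16 · 4 · 2 ≡ 422 (mod 599).
So M = 422. Diego computes K = M^46 mod 599.
422^1 ≡ 422 (mod 599)
422^2 = (422^1)^2 ≡ 422^2 = 178084 ≡ 181 (mod 599)
422^4 = (422^2)^2 ≡ 181^2 = 32761 ≡ 415 (mod 599)
422^8 = (422^4)^2 ≡ 415^2 = 172225 ≡ 312 (mod 599)
422^16 = (422^8)^2 ≡ 312^2 = 97344 ≡ 306 (mod 599)
422^32 = (422^16)^2 ≡ 306^2 = 93636 ≡ 192 (mod 599)
422^46 = 422^32 · 422^8 · 422^4 · 422^2 ≡ 192 · 312 · 415 · 181 ≡ 361 (mod 599).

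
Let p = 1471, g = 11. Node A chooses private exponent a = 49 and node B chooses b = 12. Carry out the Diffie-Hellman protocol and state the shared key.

45

Node A sends A = g^a mod p = 11^49 mod 1471.
11^1 ≡ 11 (mod 1471)
11^2 = (11^1)^2 ≡ 11^2 = 121 ≡ 121 (mod 1471)
11^4 = (11^2)^2 ≡ 121^2 = 14641 ≡ 1402 (mod 1471)
11^8 = (11^4)^2 ≡ 1402^2 = 1965604 ≡ 348 (mod 1471)
11^16 = (11^8)^2 ≡ 348^2 = 121104 ≡ 482 (mod 1471)
11^32 = (11^16)^2 ≡ 482^2 = 232324 ≡ 1377 (mod 1471)
11^49 = 11^32 · 11^16 · 11^1 ≡ 1377 · 482 · 11 ≡ 281 (mod 1471).
So A = 281. Node B then computes K = A^b mod p = 281^12 mod 1471.
281^1 ≡ 281 (mod 1471)
281^2 = (281^1)^2 ≡ 281^2 = 78961 ≡ 998 (mod 1471)
281^4 = (281^2)^2 ≡ 998^2 = 996004 ≡ 137 (mod 1471)
281^8 = (281^4)^2 ≡ 137^2 = 18769 ≡ 1117 (mod 1471)
281^12 = 281^8 · 281^4 ≡ 1117 · 137 ≡ 45 (mod 1471).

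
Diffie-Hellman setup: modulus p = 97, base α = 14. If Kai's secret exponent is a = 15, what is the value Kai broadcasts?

Public value = 14^15 mod 97.
14^1 ≡ 14 (mod 97)
14^2 = (14^1)^2 ≡ 14^2 = 196 ≡ 2 (mod 97)
14^4 = (14^2)^2 ≡ 2^2 = 4 ≡ 4 (mod 97)
14^8 = (14^4)^2 ≡ 4^2 = 16 ≡ 16 (mod 97)
14^15 = 14^8 · 14^4 · 14^2 · 14^1 ≡ 16 · 4 · 2 · 14 ≡ 46 (mod 97).

46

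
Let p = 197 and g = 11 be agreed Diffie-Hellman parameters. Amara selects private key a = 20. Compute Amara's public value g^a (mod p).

Public value = 11^20 (mod 197).
11^1 ≡ 11 (mod 197)
11^2 = (11^1)^2 ≡ 11^2 = 121 ≡ 121 (mod 197)
11^4 = (11^2)^2 ≡ 121^2 = 14641 ≡ 63 (mod 197)
11^8 = (11^4)^2 ≡ 63^2 = 3969 ≡ 29 (mod 197)
11^16 = (11^8)^2 ≡ 29^2 = 841 ≡ 53 (mod 197)
11^20 = 11^16 · 11^4 ≡ 53 · 63 ≡ 187 (mod 197).

187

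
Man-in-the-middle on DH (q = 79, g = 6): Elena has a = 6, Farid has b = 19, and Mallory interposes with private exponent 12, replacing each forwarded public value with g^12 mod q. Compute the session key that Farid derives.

Farid receives Mallory's public value M = 6^12 mod 79 instead of the honest one.
6^1 ≡ 6 (mod 79)
6^2 = (6^1)^2 ≡ 6^2 = 36 ≡ 36 (mod 79)
6^4 = (6^2)^2 ≡ 36^2 = 1296 ≡ 32 (mod 79)
6^8 = (6^4)^2 ≡ 32^2 = 1024 ≡ 76 (mod 79)
6^12 = 6^8 · 6^4 ≡ 76 · 32 ≡ 62 (mod 79).
So M = 62. Farid computes K = M^19 mod 79.
62^1 ≡ 62 (mod 79)
62^2 = (62^1)^2 ≡ 62^2 = 3844 ≡ 52 (mod 79)
62^4 = (62^2)^2 ≡ 52^2 = 2704 ≡ 18 (mod 79)
62^8 = (62^4)^2 ≡ 18^2 = 324 ≡ 8 (mod 79)
62^16 = (62^8)^2 ≡ 8^2 = 64 ≡ 64 (mod 79)
62^19 = 62^16 · 62^2 · 62^1 ≡ 64 · 52 · 62 ≡ 67 (mod 79).

67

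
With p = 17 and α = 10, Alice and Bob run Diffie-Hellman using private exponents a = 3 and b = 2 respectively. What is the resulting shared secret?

Alice sends A = α^a mod p = 10^3 mod 17.
10^1 ≡ 10 (mod 17)
10^2 = (10^1)^2 ≡ 10^2 = 100 ≡ 15 (mod 17)
10^3 = 10^2 · 10^1 ≡ 15 · 10 ≡ 14 (mod 17).
So A = 14. Bob then computes K = A^b mod p = 14^2 mod 17.
14^1 ≡ 14 (mod 17)
14^2 = (14^1)^2 ≡ 14^2 = 196 ≡ 9 (mod 17)

9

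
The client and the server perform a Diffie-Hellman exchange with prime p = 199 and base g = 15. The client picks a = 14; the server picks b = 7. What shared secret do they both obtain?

The client sends A = g^a mod p = 15^14 mod 199.
15^1 ≡ 15 (mod 199)
15^2 = (15^1)^2 ≡ 15^2 = 225 ≡ 26 (mod 199)
15^4 = (15^2)^2 ≡ 26^2 = 676 ≡ 79 (mod 199)
15^8 = (15^4)^2 ≡ 79^2 = 6241 ≡ 72 (mod 199)
15^14 = 15^8 · 15^4 · 15^2 ≡ 72 · 79 · 26 ≡ 31 (mod 199).
So A = 31. The server then computes K = A^b mod p = 31^7 mod 199.
31^1 ≡ 31 (mod 199)
31^2 = (31^1)^2 ≡ 31^2 = 961 ≡ 165 (mod 199)
31^4 = (31^2)^2 ≡ 165^2 = 27225 ≡ 161 (mod 199)
31^7 = 31^4 · 31^2 · 31^1 ≡ 161 · 165 · 31 ≡ 53 (mod 199).

53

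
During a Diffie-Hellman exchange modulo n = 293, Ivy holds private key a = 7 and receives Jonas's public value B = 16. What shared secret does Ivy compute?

283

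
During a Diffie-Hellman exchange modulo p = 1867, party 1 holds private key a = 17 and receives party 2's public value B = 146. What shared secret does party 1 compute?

846

Shared key K = 146^17 mod 1867.
146^1 ≡ 146 (mod 1867)
146^2 = (146^1)^2 ≡ 146^2 = 21316 ≡ 779 (mod 1867)
146^4 = (146^2)^2 ≡ 779^2 = 606841 ≡ 66 (mod 1867)
146^8 = (146^4)^2 ≡ 66^2 = 4356 ≡ 622 (mod 1867)
146^16 = (146^8)^2 ≡ 622^2 = 386884 ≡ 415 (mod 1867)
146^17 = 146^16 · 146^1 ≡ 415 · 146 ≡ 846 (mod 1867).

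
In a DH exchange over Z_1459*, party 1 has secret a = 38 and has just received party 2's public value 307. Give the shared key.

438

Shared key K = 307^38 mod 1459.
307^1 ≡ 307 (mod 1459)
307^2 = (307^1)^2 ≡ 307^2 = 94249 ≡ 873 (mod 1459)
307^4 = (307^2)^2 ≡ 873^2 = 762129 ≡ 531 (mod 1459)
307^8 = (307^4)^2 ≡ 531^2 = 281961 ≡ 374 (mod 1459)
307^16 = (307^8)^2 ≡ 374^2 = 139876 ≡ 1271 (mod 1459)
307^32 = (307^16)^2 ≡ 1271^2 = 1615441 ≡ 328 (mod 1459)
307^38 = 307^32 · 307^4 · 307^2 ≡ 328 · 531 · 873 ≡ 438 (mod 1459).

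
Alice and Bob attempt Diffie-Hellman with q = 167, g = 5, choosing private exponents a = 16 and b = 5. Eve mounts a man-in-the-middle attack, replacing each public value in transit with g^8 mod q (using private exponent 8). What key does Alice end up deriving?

96

Alice receives Eve's public value M = 5^8 mod 167 instead of the honest one.
5^1 ≡ 5 (mod 167)
5^2 = (5^1)^2 ≡ 5^2 = 25 ≡ 25 (mod 167)
5^4 = (5^2)^2 ≡ 25^2 = 625 ≡ 124 (mod 167)
5^8 = (5^4)^2 ≡ 124^2 = 15376 ≡ 12 (mod 167)
So M = 12. Alice computes K = M^16 mod 167.
12^1 ≡ 12 (mod 167)
12^2 = (12^1)^2 ≡ 12^2 = 144 ≡ 144 (mod 167)
12^4 = (12^2)^2 ≡ 144^2 = 20736 ≡ 28 (mod 167)
12^8 = (12^4)^2 ≡ 28^2 = 784 ≡ 116 (mod 167)
12^16 = (12^8)^2 ≡ 116^2 = 13456 ≡ 96 (mod 167)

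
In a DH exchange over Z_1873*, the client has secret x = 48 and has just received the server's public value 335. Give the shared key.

96

Shared key K = 335^48 mod 1873.
335^1 ≡ 335 (mod 1873)
335^2 = (335^1)^2 ≡ 335^2 = 112225 ≡ 1718 (mod 1873)
335^4 = (335^2)^2 ≡ 1718^2 = 2951524 ≡ 1549 (mod 1873)
335^8 = (335^4)^2 ≡ 1549^2 = 2399401 ≡ 88 (mod 1873)
335^16 = (335^8)^2 ≡ 88^2 = 7744 ≡ 252 (mod 1873)
335^32 = (335^16)^2 ≡ 252^2 = 63504 ≡ 1695 (mod 1873)
335^48 = 335^32 · 335^16 ≡ 1695 · 252 ≡ 96 (mod 1873).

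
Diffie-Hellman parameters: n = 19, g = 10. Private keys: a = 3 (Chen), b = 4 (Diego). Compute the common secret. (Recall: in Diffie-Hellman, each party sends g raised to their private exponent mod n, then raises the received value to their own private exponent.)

7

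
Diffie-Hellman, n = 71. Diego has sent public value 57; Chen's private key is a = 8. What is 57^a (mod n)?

Shared key K = 57^8 mod 71.
57^1 ≡ 57 (mod 71)
57^2 = (57^1)^2 ≡ 57^2 = 3249 ≡ 54 (mod 71)
57^4 = (57^2)^2 ≡ 54^2 = 2916 ≡ 5 (mod 71)
57^8 = (57^4)^2 ≡ 5^2 = 25 ≡ 25 (mod 71)

25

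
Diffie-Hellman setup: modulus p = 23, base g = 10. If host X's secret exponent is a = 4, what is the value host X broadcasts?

Public value = 10^4 (mod 23).
10^1 ≡ 10 (mod 23)
10^2 = (10^1)^2 ≡ 10^2 = 100 ≡ 8 (mod 23)
10^4 = (10^2)^2 ≡ 8^2 = 64 ≡ 18 (mod 23)

18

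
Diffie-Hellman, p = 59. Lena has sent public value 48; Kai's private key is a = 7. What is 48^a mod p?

57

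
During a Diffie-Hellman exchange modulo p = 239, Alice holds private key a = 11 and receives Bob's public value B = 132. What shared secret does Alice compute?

163

Shared key K = 132^11 mod 239.
132^1 ≡ 132 (mod 239)
132^2 = (132^1)^2 ≡ 132^2 = 17424 ≡ 216 (mod 239)
132^4 = (132^2)^2 ≡ 216^2 = 46656 ≡ 51 (mod 239)
132^8 = (132^4)^2 ≡ 51^2 = 2601 ≡ 211 (mod 239)
132^11 = 132^8 · 132^2 · 132^1 ≡ 211 · 216 · 132 ≡ 163 (mod 239).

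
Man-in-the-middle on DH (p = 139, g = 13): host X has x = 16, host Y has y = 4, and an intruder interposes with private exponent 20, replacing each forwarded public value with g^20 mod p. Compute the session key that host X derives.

31

Host X receives an intruder's public value M = 13^20 mod 139 instead of the honest one.
13^1 ≡ 13 (mod 139)
13^2 = (13^1)^2 ≡ 13^2 = 169 ≡ 30 (mod 139)
13^4 = (13^2)^2 ≡ 30^2 = 900 ≡ 66 (mod 139)
13^8 = (13^4)^2 ≡ 66^2 = 4356 ≡ 47 (mod 139)
13^16 = (13^8)^2 ≡ 47^2 = 2209 ≡ 124 (mod 139)
13^20 = 13^16 · 13^4 ≡ 124 · 66 ≡ 122 (mod 139).
So M = 122. Host X computes K = M^16 mod 139.
122^1 ≡ 122 (mod 139)
122^2 = (122^1)^2 ≡ 122^2 = 14884 ≡ 11 (mod 139)
122^4 = (122^2)^2 ≡ 11^2 = 121 ≡ 121 (mod 139)
122^8 = (122^4)^2 ≡ 121^2 = 14641 ≡ 46 (mod 139)
122^16 = (122^8)^2 ≡ 46^2 = 2116 ≡ 31 (mod 139)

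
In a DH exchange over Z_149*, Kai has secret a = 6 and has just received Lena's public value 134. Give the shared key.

Shared key K = 134^6 mod 149.
134^1 ≡ 134 (mod 149)
134^2 = (134^1)^2 ≡ 134^2 = 17956 ≡ 76 (mod 149)
134^4 = (134^2)^2 ≡ 76^2 = 5776 ≡ 114 (mod 149)
134^6 = 134^4 · 134^2 ≡ 114 · 76 ≡ 22 (mod 149).

22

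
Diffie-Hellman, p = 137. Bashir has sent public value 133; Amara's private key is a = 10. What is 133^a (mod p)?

Shared key K = 133^10 mod 137.
133^1 ≡ 133 (mod 137)
133^2 = (133^1)^2 ≡ 133^2 = 17689 ≡ 16 (mod 137)
133^4 = (133^2)^2 ≡ 16^2 = 256 ≡ 119 (mod 137)
133^8 = (133^4)^2 ≡ 119^2 = 14161 ≡ 50 (mod 137)
133^10 = 133^8 · 133^2 ≡ 50 · 16 ≡ 115 (mod 137).

115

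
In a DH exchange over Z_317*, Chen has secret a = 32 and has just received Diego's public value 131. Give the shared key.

205

Shared key K = 131^32 mod 317.
131^1 ≡ 131 (mod 317)
131^2 = (131^1)^2 ≡ 131^2 = 17161 ≡ 43 (mod 317)
131^4 = (131^2)^2 ≡ 43^2 = 1849 ≡ 264 (mod 317)
131^8 = (131^4)^2 ≡ 264^2 = 69696 ≡ 273 (mod 317)
131^16 = (131^8)^2 ≡ 273^2 = 74529 ≡ 34 (mod 317)
131^32 = (131^16)^2 ≡ 34^2 = 1156 ≡ 205 (mod 317)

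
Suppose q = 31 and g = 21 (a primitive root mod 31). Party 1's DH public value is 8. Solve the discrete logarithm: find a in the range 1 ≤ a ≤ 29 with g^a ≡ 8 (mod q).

Try successive powers of 21 modulo 31:
21^1 ≡ 21
21^2 ≡ 7
21^3 ≡ 23
21^4 ≡ 18
21^5 ≡ 6
21^6 ≡ 2
21^7 ≡ 11
21^8 ≡ 14
21^9 ≡ 15
21^10 ≡ 5
21^11 ≡ 12
21^12 ≡ 4
21^13 ≡ 22
21^14 ≡ 28
21^15 ≡ 30
21^16 ≡ 10
21^17 ≡ 24
21^18 ≡ 8
Found: a = 18.

18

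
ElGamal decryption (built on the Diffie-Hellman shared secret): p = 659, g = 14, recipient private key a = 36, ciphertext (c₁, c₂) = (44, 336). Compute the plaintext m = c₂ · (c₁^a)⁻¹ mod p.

397

Shared mask s = c₁^a mod p = 44^36 mod 659.
44^1 ≡ 44 (mod 659)
44^2 = (44^1)^2 ≡ 44^2 = 1936 ≡ 618 (mod 659)
44^4 = (44^2)^2 ≡ 618^2 = 381924 ≡ 363 (mod 659)
44^8 = (44^4)^2 ≡ 363^2 = 131769 ≡ 628 (mod 659)
44^16 = (44^8)^2 ≡ 628^2 = 394384 ≡ 302 (mod 659)
44^32 = (44^16)^2 ≡ 302^2 = 91204 ≡ 262 (mod 659)
44^36 = 44^32 · 44^4 ≡ 262 · 363 ≡ 210 (mod 659).
So s = 210; s⁻¹ ≡ 568 (mod 659).
m = c₂ · s⁻¹ mod 659 = 336 · 568 mod 659 = 397.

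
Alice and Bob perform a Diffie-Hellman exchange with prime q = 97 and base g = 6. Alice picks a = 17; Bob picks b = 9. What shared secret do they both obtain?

75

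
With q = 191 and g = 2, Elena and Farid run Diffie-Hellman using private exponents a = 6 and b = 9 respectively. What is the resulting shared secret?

172

Farid sends B = g^b mod q = 2^9 mod 191.
2^1 ≡ 2 (mod 191)
2^2 = (2^1)^2 ≡ 2^2 = 4 ≡ 4 (mod 191)
2^4 = (2^2)^2 ≡ 4^2 = 16 ≡ 16 (mod 191)
2^8 = (2^4)^2 ≡ 16^2 = 256 ≡ 65 (mod 191)
2^9 = 2^8 · 2^1 ≡ 65 · 2 ≡ 130 (mod 191).
So B = 130. Elena then computes K = B^a mod q = 130^6 mod 191.
130^1 ≡ 130 (mod 191)
130^2 = (130^1)^2 ≡ 130^2 = 16900 ≡ 92 (mod 191)
130^4 = (130^2)^2 ≡ 92^2 = 8464 ≡ 60 (mod 191)
130^6 = 130^4 · 130^2 ≡ 60 · 92 ≡ 172 (mod 191).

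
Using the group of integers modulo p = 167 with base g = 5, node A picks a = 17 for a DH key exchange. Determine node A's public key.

52

Public value = 5^17 (mod 167).
5^1 ≡ 5 (mod 167)
5^2 = (5^1)^2 ≡ 5^2 = 25 ≡ 25 (mod 167)
5^4 = (5^2)^2 ≡ 25^2 = 625 ≡ 124 (mod 167)
5^8 = (5^4)^2 ≡ 124^2 = 15376 ≡ 12 (mod 167)
5^16 = (5^8)^2 ≡ 12^2 = 144 ≡ 144 (mod 167)
5^17 = 5^16 · 5^1 ≡ 144 · 5 ≡ 52 (mod 167).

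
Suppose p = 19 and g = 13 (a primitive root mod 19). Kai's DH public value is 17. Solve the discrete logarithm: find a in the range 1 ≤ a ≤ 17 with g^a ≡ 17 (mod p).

2

Try successive powers of 13 modulo 19:
13^1 ≡ 13
13^2 ≡ 17
Found: a = 2.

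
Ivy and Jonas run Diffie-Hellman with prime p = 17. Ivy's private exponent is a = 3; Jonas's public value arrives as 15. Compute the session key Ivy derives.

Shared key K = 15^3 mod 17.
15^1 ≡ 15 (mod 17)
15^2 = (15^1)^2 ≡ 15^2 = 225 ≡ 4 (mod 17)
15^3 = 15^2 · 15^1 ≡ 4 · 15 ≡ 9 (mod 17).

9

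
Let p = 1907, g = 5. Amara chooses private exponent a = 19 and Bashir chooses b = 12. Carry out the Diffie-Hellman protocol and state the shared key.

Bashir sends B = g^b mod p = 5^12 mod 1907.
5^1 ≡ 5 (mod 1907)
5^2 = (5^1)^2 ≡ 5^2 = 25 ≡ 25 (mod 1907)
5^4 = (5^2)^2 ≡ 25^2 = 625 ≡ 625 (mod 1907)
5^8 = (5^4)^2 ≡ 625^2 = 390625 ≡ 1597 (mod 1907)
5^12 = 5^8 · 5^4 ≡ 1597 · 625 ≡ 764 (mod 1907).
So B = 764. Amara then computes K = B^a mod p = 764^19 mod 1907.
764^1 ≡ 764 (mod 1907)
764^2 = (764^1)^2 ≡ 764^2 = 583696 ≡ 154 (mod 1907)
764^4 = (764^2)^2 ≡ 154^2 = 23716 ≡ 832 (mod 1907)
764^8 = (764^4)^2 ≡ 832^2 = 692224 ≡ 1890 (mod 1907)
764^16 = (764^8)^2 ≡ 1890^2 = 3572100 ≡ 289 (mod 1907)
764^19 = 764^16 · 764^2 · 764^1 ≡ 289 · 154 · 764 ≡ 774 (mod 1907).

774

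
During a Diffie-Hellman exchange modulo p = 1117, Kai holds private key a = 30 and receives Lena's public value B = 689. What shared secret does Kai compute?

117

Shared key K = 689^30 mod 1117.
689^1 ≡ 689 (mod 1117)
689^2 = (689^1)^2 ≡ 689^2 = 474721 ≡ 1113 (mod 1117)
689^4 = (689^2)^2 ≡ 1113^2 = 1238769 ≡ 16 (mod 1117)
689^8 = (689^4)^2 ≡ 16^2 = 256 ≡ 256 (mod 1117)
689^16 = (689^8)^2 ≡ 256^2 = 65536 ≡ 750 (mod 1117)
689^30 = 689^16 · 689^8 · 689^4 · 689^2 ≡ 750 · 256 · 16 · 1113 ≡ 117 (mod 1117).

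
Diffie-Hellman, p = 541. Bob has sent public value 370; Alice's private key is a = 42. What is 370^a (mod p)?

307

Shared key K = 370^42 mod 541.
370^1 ≡ 370 (mod 541)
370^2 = (370^1)^2 ≡ 370^2 = 136900 ≡ 27 (mod 541)
370^4 = (370^2)^2 ≡ 27^2 = 729 ≡ 188 (mod 541)
370^8 = (370^4)^2 ≡ 188^2 = 35344 ≡ 179 (mod 541)
370^16 = (370^8)^2 ≡ 179^2 = 32041 ≡ 122 (mod 541)
370^32 = (370^16)^2 ≡ 122^2 = 14884 ≡ 277 (mod 541)
370^42 = 370^32 · 370^8 · 370^2 ≡ 277 · 179 · 27 ≡ 307 (mod 541).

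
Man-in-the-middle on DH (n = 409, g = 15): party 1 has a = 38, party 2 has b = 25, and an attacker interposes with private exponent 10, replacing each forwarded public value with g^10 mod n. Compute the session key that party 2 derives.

4

Party 2 receives an attacker's public value M = 15^10 mod 409 instead of the honest one.
15^1 ≡ 15 (mod 409)
15^2 = (15^1)^2 ≡ 15^2 = 225 ≡ 225 (mod 409)
15^4 = (15^2)^2 ≡ 225^2 = 50625 ≡ 318 (mod 409)
15^8 = (15^4)^2 ≡ 318^2 = 101124 ≡ 101 (mod 409)
15^10 = 15^8 · 15^2 ≡ 101 · 225 ≡ 230 (mod 409).
So M = 230. Party 2 computes K = M^25 mod 409.
230^1 ≡ 230 (mod 409)
230^2 = (230^1)^2 ≡ 230^2 = 52900 ≡ 139 (mod 409)
230^4 = (230^2)^2 ≡ 139^2 = 19321 ≡ 98 (mod 409)
230^8 = (230^4)^2 ≡ 98^2 = 9604 ≡ 197 (mod 409)
230^16 = (230^8)^2 ≡ 197^2 = 38809 ≡ 363 (mod 409)
230^25 = 230^16 · 230^8 · 230^1 ≡ 363 · 197 · 230 ≡ 4 (mod 409).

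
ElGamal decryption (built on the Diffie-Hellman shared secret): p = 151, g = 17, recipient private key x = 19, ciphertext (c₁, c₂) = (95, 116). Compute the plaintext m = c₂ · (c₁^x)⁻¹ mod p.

37

Shared mask s = c₁^x mod p = 95^19 mod 151.
95^1 ≡ 95 (mod 151)
95^2 = (95^1)^2 ≡ 95^2 = 9025 ≡ 116 (mod 151)
95^4 = (95^2)^2 ≡ 116^2 = 13456 ≡ 17 (mod 151)
95^8 = (95^4)^2 ≡ 17^2 = 289 ≡ 138 (mod 151)
95^16 = (95^8)^2 ≡ 138^2 = 19044 ≡ 18 (mod 151)
95^19 = 95^16 · 95^2 · 95^1 ≡ 18 · 116 · 95 ≡ 97 (mod 151).
So s = 97; s⁻¹ ≡ 137 (mod 151).
m = c₂ · s⁻¹ mod 151 = 116 · 137 mod 151 = 37.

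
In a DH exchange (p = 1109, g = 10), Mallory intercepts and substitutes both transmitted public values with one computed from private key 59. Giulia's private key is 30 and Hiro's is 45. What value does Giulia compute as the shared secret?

Giulia receives Mallory's public value M = 10^59 mod 1109 instead of the honest one.
10^1 ≡ 10 (mod 1109)
10^2 = (10^1)^2 ≡ 10^2 = 100 ≡ 100 (mod 1109)
10^4 = (10^2)^2 ≡ 100^2 = 10000 ≡ 19 (mod 1109)
10^8 = (10^4)^2 ≡ 19^2 = 361 ≡ 361 (mod 1109)
10^16 = (10^8)^2 ≡ 361^2 = 130321 ≡ 568 (mod 1109)
10^32 = (10^16)^2 ≡ 568^2 = 322624 ≡ 1014 (mod 1109)
10^59 = 10^32 · 10^16 · 10^8 · 10^2 · 10^1 ≡ 1014 · 568 · 361 · 100 · 10 ≡ 602 (mod 1109).
So M = 602. Giulia computes K = M^30 mod 1109.
602^1 ≡ 602 (mod 1109)
602^2 = (602^1)^2 ≡ 602^2 = 362404 ≡ 870 (mod 1109)
602^4 = (602^2)^2 ≡ 870^2 = 756900 ≡ 562 (mod 1109)
602^8 = (602^4)^2 ≡ 562^2 = 315844 ≡ 888 (mod 1109)
602^16 = (602^8)^2 ≡ 888^2 = 788544 ≡ 45 (mod 1109)
602^30 = 602^16 · 602^8 · 602^4 · 602^2 ≡ 45 · 888 · 562 · 870 ≡ 901 (mod 1109).

901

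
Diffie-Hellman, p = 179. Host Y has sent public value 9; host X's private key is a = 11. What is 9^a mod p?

31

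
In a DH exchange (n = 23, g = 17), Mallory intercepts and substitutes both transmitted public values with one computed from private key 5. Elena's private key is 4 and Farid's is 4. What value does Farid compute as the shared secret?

16

Farid receives Mallory's public value M = 17^5 mod 23 instead of the honest one.
17^1 ≡ 17 (mod 23)
17^2 = (17^1)^2 ≡ 17^2 = 289 ≡ 13 (mod 23)
17^4 = (17^2)^2 ≡ 13^2 = 169 ≡ 8 (mod 23)
17^5 = 17^4 · 17^1 ≡ 8 · 17 ≡ 21 (mod 23).
So M = 21. Farid computes K = M^4 mod 23.
21^1 ≡ 21 (mod 23)
21^2 = (21^1)^2 ≡ 21^2 = 441 ≡ 4 (mod 23)
21^4 = (21^2)^2 ≡ 4^2 = 16 ≡ 16 (mod 23)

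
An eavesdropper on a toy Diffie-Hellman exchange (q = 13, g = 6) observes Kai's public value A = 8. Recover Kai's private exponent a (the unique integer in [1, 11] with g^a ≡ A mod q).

3

Try successive powers of 6 modulo 13:
6^1 ≡ 6
6^2 ≡ 10
6^3 ≡ 8
Found: a = 3.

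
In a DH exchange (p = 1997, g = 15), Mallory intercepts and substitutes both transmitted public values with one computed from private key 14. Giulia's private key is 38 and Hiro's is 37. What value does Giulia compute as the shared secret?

513

Giulia receives Mallory's public value M = 15^14 mod 1997 instead of the honest one.
15^1 ≡ 15 (mod 1997)
15^2 = (15^1)^2 ≡ 15^2 = 225 ≡ 225 (mod 1997)
15^4 = (15^2)^2 ≡ 225^2 = 50625 ≡ 700 (mod 1997)
15^8 = (15^4)^2 ≡ 700^2 = 490000 ≡ 735 (mod 1997)
15^14 = 15^8 · 15^4 · 15^2 ≡ 735 · 700 · 225 ≡ 404 (mod 1997).
So M = 404. Giulia computes K = M^38 mod 1997.
404^1 ≡ 404 (mod 1997)
404^2 = (404^1)^2 ≡ 404^2 = 163216 ≡ 1459 (mod 1997)
404^4 = (404^2)^2 ≡ 1459^2 = 2128681 ≡ 1876 (mod 1997)
404^8 = (404^4)^2 ≡ 1876^2 = 3519376 ≡ 662 (mod 1997)
404^16 = (404^8)^2 ≡ 662^2 = 438244 ≡ 901 (mod 1997)
404^32 = (404^16)^2 ≡ 901^2 = 811801 ≡ 1019 (mod 1997)
404^38 = 404^32 · 404^4 · 404^2 ≡ 1019 · 1876 · 1459 ≡ 513 (mod 1997).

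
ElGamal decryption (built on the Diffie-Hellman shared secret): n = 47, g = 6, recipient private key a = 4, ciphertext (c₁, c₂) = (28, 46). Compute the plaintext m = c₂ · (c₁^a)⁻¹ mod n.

Shared mask s = c₁^a mod n = 28^4 mod 47.
28^1 ≡ 28 (mod 47)
28^2 = (28^1)^2 ≡ 28^2 = 784 ≡ 32 (mod 47)
28^4 = (28^2)^2 ≡ 32^2 = 1024 ≡ 37 (mod 47)
So s = 37; s⁻¹ ≡ 14 (mod 47).
m = c₂ · s⁻¹ mod 47 = 46 · 14 mod 47 = 33.

33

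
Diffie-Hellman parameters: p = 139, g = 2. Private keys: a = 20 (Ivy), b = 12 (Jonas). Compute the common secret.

57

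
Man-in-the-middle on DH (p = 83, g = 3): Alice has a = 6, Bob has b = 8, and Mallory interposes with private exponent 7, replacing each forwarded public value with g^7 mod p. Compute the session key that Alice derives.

Alice receives Mallory's public value M = 3^7 mod 83 instead of the honest one.
3^1 ≡ 3 (mod 83)
3^2 = (3^1)^2 ≡ 3^2 = 9 ≡ 9 (mod 83)
3^4 = (3^2)^2 ≡ 9^2 = 81 ≡ 81 (mod 83)
3^7 = 3^4 · 3^2 · 3^1 ≡ 81 · 9 · 3 ≡ 29 (mod 83).
So M = 29. Alice computes K = M^6 mod 83.
29^1 ≡ 29 (mod 83)
29^2 = (29^1)^2 ≡ 29^2 = 841 ≡ 11 (mod 83)
29^4 = (29^2)^2 ≡ 11^2 = 121 ≡ 38 (mod 83)
29^6 = 29^4 · 29^2 ≡ 38 · 11 ≡ 3 (mod 83).

3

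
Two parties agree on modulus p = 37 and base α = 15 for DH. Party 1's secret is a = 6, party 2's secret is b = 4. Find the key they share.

10

Party 1 sends A = α^a mod p = 15^6 mod 37.
15^1 ≡ 15 (mod 37)
15^2 = (15^1)^2 ≡ 15^2 = 225 ≡ 3 (mod 37)
15^4 = (15^2)^2 ≡ 3^2 = 9 ≡ 9 (mod 37)
15^6 = 15^4 · 15^2 ≡ 9 · 3 ≡ 27 (mod 37).
So A = 27. Party 2 then computes K = A^b mod p = 27^4 mod 37.
27^1 ≡ 27 (mod 37)
27^2 = (27^1)^2 ≡ 27^2 = 729 ≡ 26 (mod 37)
27^4 = (27^2)^2 ≡ 26^2 = 676 ≡ 10 (mod 37)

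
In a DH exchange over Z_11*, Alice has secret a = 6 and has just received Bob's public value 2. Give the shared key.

9

Shared key K = 2^6 mod 11.
2^1 ≡ 2 (mod 11)
2^2 = (2^1)^2 ≡ 2^2 = 4 ≡ 4 (mod 11)
2^4 = (2^2)^2 ≡ 4^2 = 16 ≡ 5 (mod 11)
2^6 = 2^4 · 2^2 ≡ 5 · 4 ≡ 9 (mod 11).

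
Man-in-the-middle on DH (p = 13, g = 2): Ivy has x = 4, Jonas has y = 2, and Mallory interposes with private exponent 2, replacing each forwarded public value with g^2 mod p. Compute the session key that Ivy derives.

Ivy receives Mallory's public value M = 2^2 mod 13 instead of the honest one.
2^1 ≡ 2 (mod 13)
2^2 = (2^1)^2 ≡ 2^2 = 4 ≡ 4 (mod 13)
So M = 4. Ivy computes K = M^4 mod 13.
4^1 ≡ 4 (mod 13)
4^2 = (4^1)^2 ≡ 4^2 = 16 ≡ 3 (mod 13)
4^4 = (4^2)^2 ≡ 3^2 = 9 ≡ 9 (mod 13)

9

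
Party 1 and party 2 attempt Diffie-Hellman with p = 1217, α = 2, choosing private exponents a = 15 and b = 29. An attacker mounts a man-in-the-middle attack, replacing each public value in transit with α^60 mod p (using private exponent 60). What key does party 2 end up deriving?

309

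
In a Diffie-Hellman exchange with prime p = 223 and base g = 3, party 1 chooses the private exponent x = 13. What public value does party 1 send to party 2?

96

Public value = 3^13 mod 223.
3^1 ≡ 3 (mod 223)
3^2 = (3^1)^2 ≡ 3^2 = 9 ≡ 9 (mod 223)
3^4 = (3^2)^2 ≡ 9^2 = 81 ≡ 81 (mod 223)
3^8 = (3^4)^2 ≡ 81^2 = 6561 ≡ 94 (mod 223)
3^13 = 3^8 · 3^4 · 3^1 ≡ 94 · 81 · 3 ≡ 96 (mod 223).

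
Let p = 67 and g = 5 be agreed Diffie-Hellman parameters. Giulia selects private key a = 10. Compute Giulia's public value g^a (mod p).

Public value = 5^10 (mod 67).
5^1 ≡ 5 (mod 67)
5^2 = (5^1)^2 ≡ 5^2 = 25 ≡ 25 (mod 67)
5^4 = (5^2)^2 ≡ 25^2 = 625 ≡ 22 (mod 67)
5^8 = (5^4)^2 ≡ 22^2 = 484 ≡ 15 (mod 67)
5^10 = 5^8 · 5^2 ≡ 15 · 25 ≡ 40 (mod 67).

40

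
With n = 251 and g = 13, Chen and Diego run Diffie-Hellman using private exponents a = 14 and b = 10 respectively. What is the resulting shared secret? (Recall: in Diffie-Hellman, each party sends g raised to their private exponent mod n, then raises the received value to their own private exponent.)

Chen sends A = g^a mod n = 13^14 mod 251.
13^1 ≡ 13 (mod 251)
13^2 = (13^1)^2 ≡ 13^2 = 169 ≡ 169 (mod 251)
13^4 = (13^2)^2 ≡ 169^2 = 28561 ≡ 198 (mod 251)
13^8 = (13^4)^2 ≡ 198^2 = 39204 ≡ 48 (mod 251)
13^14 = 13^8 · 13^4 · 13^2 ≡ 48 · 198 · 169 ≡ 27 (mod 251).
So A = 27. Diego then computes K = A^b mod n = 27^10 mod 251.
27^1 ≡ 27 (mod 251)
27^2 = (27^1)^2 ≡ 27^2 = 729 ≡ 227 (mod 251)
27^4 = (27^2)^2 ≡ 227^2 = 51529 ≡ 74 (mod 251)
27^8 = (27^4)^2 ≡ 74^2 = 5476 ≡ 205 (mod 251)
27^10 = 27^8 · 27^2 ≡ 205 · 227 ≡ 100 (mod 251).

100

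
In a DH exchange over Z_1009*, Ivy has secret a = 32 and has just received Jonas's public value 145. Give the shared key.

70

Shared key K = 145^32 mod 1009.
145^1 ≡ 145 (mod 1009)
145^2 = (145^1)^2 ≡ 145^2 = 21025 ≡ 845 (mod 1009)
145^4 = (145^2)^2 ≡ 845^2 = 714025 ≡ 662 (mod 1009)
145^8 = (145^4)^2 ≡ 662^2 = 438244 ≡ 338 (mod 1009)
145^16 = (145^8)^2 ≡ 338^2 = 114244 ≡ 227 (mod 1009)
145^32 = (145^16)^2 ≡ 227^2 = 51529 ≡ 70 (mod 1009)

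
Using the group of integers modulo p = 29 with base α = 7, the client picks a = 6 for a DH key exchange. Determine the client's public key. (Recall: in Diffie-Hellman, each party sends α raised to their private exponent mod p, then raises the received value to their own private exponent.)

25

Public value = 7^6 (mod 29).
7^1 ≡ 7 (mod 29)
7^2 = (7^1)^2 ≡ 7^2 = 49 ≡ 20 (mod 29)
7^4 = (7^2)^2 ≡ 20^2 = 400 ≡ 23 (mod 29)
7^6 = 7^4 · 7^2 ≡ 23 · 20 ≡ 25 (mod 29).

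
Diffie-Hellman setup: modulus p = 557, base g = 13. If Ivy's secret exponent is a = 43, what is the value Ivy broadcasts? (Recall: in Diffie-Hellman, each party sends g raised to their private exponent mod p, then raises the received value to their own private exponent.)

89

Public value = 13^43 mod 557.
13^1 ≡ 13 (mod 557)
13^2 = (13^1)^2 ≡ 13^2 = 169 ≡ 169 (mod 557)
13^4 = (13^2)^2 ≡ 169^2 = 28561 ≡ 154 (mod 557)
13^8 = (13^4)^2 ≡ 154^2 = 23716 ≡ 322 (mod 557)
13^16 = (13^8)^2 ≡ 322^2 = 103684 ≡ 82 (mod 557)
13^32 = (13^16)^2 ≡ 82^2 = 6724 ≡ 40 (mod 557)
13^43 = 13^32 · 13^8 · 13^2 · 13^1 ≡ 40 · 322 · 169 · 13 ≡ 89 (mod 557).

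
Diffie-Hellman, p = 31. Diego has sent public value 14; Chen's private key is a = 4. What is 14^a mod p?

7

Shared key K = 14^4 mod 31.
14^1 ≡ 14 (mod 31)
14^2 = (14^1)^2 ≡ 14^2 = 196 ≡ 10 (mod 31)
14^4 = (14^2)^2 ≡ 10^2 = 100 ≡ 7 (mod 31)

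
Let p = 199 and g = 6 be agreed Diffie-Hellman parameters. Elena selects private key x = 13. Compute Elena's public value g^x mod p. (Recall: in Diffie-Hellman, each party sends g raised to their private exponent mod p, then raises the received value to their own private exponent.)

44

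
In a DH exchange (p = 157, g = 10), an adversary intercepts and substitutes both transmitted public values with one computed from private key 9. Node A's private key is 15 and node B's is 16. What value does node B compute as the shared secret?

Node B receives an adversary's public value M = 10^9 mod 157 instead of the honest one.
10^1 ≡ 10 (mod 157)
10^2 = (10^1)^2 ≡ 10^2 = 100 ≡ 100 (mod 157)
10^4 = (10^2)^2 ≡ 100^2 = 10000 ≡ 109 (mod 157)
10^8 = (10^4)^2 ≡ 109^2 = 11881 ≡ 106 (mod 157)
10^9 = 10^8 · 10^1 ≡ 106 · 10 ≡ 118 (mod 157).
So M = 118. Node B computes K = M^16 mod 157.
118^1 ≡ 118 (mod 157)
118^2 = (118^1)^2 ≡ 118^2 = 13924 ≡ 108 (mod 157)
118^4 = (118^2)^2 ≡ 108^2 = 11664 ≡ 46 (mod 157)
118^8 = (118^4)^2 ≡ 46^2 = 2116 ≡ 75 (mod 157)
118^16 = (118^8)^2 ≡ 75^2 = 5625 ≡ 130 (mod 157)

130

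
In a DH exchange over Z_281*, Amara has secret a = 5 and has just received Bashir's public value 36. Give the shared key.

Shared key K = 36^5 mod 281.
36^1 ≡ 36 (mod 281)
36^2 = (36^1)^2 ≡ 36^2 = 1296 ≡ 172 (mod 281)
36^4 = (36^2)^2 ≡ 172^2 = 29584 ≡ 79 (mod 281)
36^5 = 36^4 · 36^1 ≡ 79 · 36 ≡ 34 (mod 281).

34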